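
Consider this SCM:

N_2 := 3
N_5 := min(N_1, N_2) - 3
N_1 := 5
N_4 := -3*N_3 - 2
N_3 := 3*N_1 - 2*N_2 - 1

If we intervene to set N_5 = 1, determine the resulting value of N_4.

-26

The intervention breaks the incoming arrows to N_5: N_5 := min(N_1, N_2) - 3 no longer applies, and N_5 = 1.
Since N_4 is not a descendant of the intervened variable, it is unaffected.
N_3 = 3*N_1 - 2*N_2 - 1  [with N_1=5, N_2=3]  = 8
N_4 = -3*N_3 - 2  [with N_3=8]  = -26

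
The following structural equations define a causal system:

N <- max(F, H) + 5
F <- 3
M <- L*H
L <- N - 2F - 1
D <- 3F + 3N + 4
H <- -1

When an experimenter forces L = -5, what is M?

5

Intervening sets L = -5 and removes its equation (L <- N - 2F - 1).
M = L*H  [with L=-5, H=-1]  = 5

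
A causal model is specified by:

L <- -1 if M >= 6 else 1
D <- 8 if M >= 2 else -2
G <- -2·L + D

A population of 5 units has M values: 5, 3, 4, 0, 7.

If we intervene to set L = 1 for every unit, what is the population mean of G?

Every unit gets L=1 under the intervention. G values become 6, 6, 6, -4, 6; E[G|do(L=1)] = 4.

4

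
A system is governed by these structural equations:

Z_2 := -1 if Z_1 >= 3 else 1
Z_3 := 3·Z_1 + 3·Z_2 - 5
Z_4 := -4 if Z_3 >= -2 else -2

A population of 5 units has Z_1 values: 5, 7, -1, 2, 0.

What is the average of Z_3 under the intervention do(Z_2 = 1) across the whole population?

do(Z_2=1) breaks Z_2's dependence on Z_1. With Z_2=1 fixed, Z_3 across the units is 13, 19, -5, 4, -2, mean 5.8.

5.8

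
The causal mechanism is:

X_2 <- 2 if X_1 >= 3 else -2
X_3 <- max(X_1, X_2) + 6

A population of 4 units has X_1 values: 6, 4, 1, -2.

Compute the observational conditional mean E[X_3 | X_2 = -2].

5.5

E[X_3|X_2=-2] averages over only the 2 units with X_2=-2 (X_1 = 1, -2): X_3 = 7, 4, mean 5.5.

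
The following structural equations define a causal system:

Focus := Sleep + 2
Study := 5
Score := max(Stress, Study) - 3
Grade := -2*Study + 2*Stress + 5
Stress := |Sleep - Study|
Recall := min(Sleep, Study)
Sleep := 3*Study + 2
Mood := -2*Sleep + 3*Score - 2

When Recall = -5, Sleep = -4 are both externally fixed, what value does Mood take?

24

Under do(Recall = -5, Sleep = -4), each intervened variable's structural equation is replaced by its fixed value.
Stress = |Sleep - Study|  [with Sleep=-4, Study=5]  = 9
Score = max(Stress, Study) - 3  [with Stress=9, Study=5]  = 6
Mood = -2*Sleep + 3*Score - 2  [with Sleep=-4, Score=6]  = 24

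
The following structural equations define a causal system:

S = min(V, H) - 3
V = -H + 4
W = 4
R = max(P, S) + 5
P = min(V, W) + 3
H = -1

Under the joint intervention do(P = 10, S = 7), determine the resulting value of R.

Setting P = 10, S = 7 by intervention discards those variables' equations.
R = max(P, S) + 5  [with P=10, S=7]  = 15

15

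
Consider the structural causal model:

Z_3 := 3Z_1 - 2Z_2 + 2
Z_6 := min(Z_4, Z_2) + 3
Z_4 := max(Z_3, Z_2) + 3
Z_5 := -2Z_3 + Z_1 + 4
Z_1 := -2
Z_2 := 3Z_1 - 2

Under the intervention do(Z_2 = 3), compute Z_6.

6

Under do(Z_2=3), the mechanism Z_2 := 3Z_1 - 2 is discarded; Z_2 is fixed at 3.
Z_3 = 3Z_1 - 2Z_2 + 2  [with Z_1=-2, Z_2=3]  = -10
Z_4 = max(Z_3, Z_2) + 3  [with Z_3=-10, Z_2=3]  = 6
Z_6 = min(Z_4, Z_2) + 3  [with Z_4=6, Z_2=3]  = 6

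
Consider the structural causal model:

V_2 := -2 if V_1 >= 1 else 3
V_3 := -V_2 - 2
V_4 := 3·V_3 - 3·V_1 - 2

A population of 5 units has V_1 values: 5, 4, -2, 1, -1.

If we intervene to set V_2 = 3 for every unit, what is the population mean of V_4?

The intervention sets V_2=3 in all 5 units regardless of V_1. Recomputing V_4 per unit gives -32, -29, -11, -20, -14; average -21.2.

-21.2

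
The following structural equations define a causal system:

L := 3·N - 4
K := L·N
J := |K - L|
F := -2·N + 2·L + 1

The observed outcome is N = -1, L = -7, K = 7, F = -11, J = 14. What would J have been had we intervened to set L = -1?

do(L=-1) replaces the equation L := 3·N - 4 with the constant L = -1.
K = L·N  [with L=-1, N=-1]  = 1
J = |K - L|  [with K=1, L=-1]  = 2

2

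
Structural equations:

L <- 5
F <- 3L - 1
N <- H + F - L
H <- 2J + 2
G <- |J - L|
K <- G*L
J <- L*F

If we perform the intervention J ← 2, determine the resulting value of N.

The intervention breaks the incoming arrows to J: J <- L*F no longer applies, and J = 2.
F = 3L - 1  [with L=5]  = 14
H = 2J + 2  [with J=2]  = 6
N = H + F - L  [with H=6, F=14, L=5]  = 15

15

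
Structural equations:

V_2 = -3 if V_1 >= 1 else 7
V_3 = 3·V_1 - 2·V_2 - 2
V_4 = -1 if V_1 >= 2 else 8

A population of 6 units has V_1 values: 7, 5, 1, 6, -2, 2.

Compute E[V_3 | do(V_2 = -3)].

The intervention sets V_2=-3 in all 6 units regardless of V_1. Recomputing V_3 per unit gives 25, 19, 7, 22, -2, 10; average 13.5.

13.5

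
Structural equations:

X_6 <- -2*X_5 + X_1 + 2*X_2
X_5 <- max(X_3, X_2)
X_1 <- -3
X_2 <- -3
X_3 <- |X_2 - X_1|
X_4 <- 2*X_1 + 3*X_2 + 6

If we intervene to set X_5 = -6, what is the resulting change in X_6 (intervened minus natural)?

The intervention breaks the incoming arrows to X_5: X_5 <- max(X_3, X_2) no longer applies, and X_5 = -6.
X_6 = -2*X_5 + X_1 + 2*X_2  [with X_5=-6, X_1=-3, X_2=-3]  = 3
Without intervention: X_3 = |X_2 - X_1|  [with X_2=-3, X_1=-3]  = 0; X_5 = max(X_3, X_2)  [with X_3=0, X_2=-3]  = 0; X_6 = -2*X_5 + X_1 + 2*X_2  [with X_5=0, X_1=-3, X_2=-3]  = -9.
Change = 3 − (-9) = 12.

12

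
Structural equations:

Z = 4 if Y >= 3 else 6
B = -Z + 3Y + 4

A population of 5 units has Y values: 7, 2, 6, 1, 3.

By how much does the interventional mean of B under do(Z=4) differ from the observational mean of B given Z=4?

-4.6

do(Z=4) breaks Z's dependence on Y. With Z=4 fixed, B across the units is 21, 6, 18, 3, 9, mean 11.4.
Conditioning on Z=4 selects the 3 unit(s) with Y ∈ {7, 6, 3}. Their B values: 21, 18, 9. Mean = 16.
Difference = 11.4 − 16 = -4.6.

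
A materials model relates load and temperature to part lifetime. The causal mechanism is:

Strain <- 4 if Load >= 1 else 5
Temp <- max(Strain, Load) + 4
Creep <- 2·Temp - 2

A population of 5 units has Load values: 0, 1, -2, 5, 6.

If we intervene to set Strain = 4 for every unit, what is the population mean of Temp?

do(Strain=4) breaks Strain's dependence on Load. With Strain=4 fixed, Temp across the units is 8, 8, 8, 9, 10, mean 8.6.

8.6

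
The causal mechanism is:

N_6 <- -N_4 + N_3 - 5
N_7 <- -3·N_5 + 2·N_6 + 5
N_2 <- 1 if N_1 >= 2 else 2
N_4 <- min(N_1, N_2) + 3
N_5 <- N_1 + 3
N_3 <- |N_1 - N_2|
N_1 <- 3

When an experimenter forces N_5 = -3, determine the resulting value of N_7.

Under do(N_5=-3), the mechanism N_5 <- N_1 + 3 is discarded; N_5 is fixed at -3.
N_2 = 1 if N_1 >= 2 else 2  [with N_1=3]  = 1
N_3 = |N_1 - N_2|  [with N_1=3, N_2=1]  = 2
N_4 = min(N_1, N_2) + 3  [with N_1=3, N_2=1]  = 4
N_6 = -N_4 + N_3 - 5  [with N_4=4, N_3=2]  = -7
N_7 = -3·N_5 + 2·N_6 + 5  [with N_5=-3, N_6=-7]  = 0

0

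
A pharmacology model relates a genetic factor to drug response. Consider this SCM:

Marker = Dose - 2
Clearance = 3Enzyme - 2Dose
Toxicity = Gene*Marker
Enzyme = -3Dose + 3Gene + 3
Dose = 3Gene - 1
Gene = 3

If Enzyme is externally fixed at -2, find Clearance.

-22

The intervention breaks the incoming arrows to Enzyme: Enzyme = -3Dose + 3Gene + 3 no longer applies, and Enzyme = -2.
Dose = 3Gene - 1  [with Gene=3]  = 8
Clearance = 3Enzyme - 2Dose  [with Enzyme=-2, Dose=8]  = -22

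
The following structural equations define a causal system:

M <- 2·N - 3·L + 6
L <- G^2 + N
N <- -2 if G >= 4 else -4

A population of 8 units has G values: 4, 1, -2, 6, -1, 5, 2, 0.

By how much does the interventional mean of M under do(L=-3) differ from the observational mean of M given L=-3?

Under do(L=-3), L's equation is replaced by L=-3 for every unit. Per-unit M: 11, 7, 7, 11, 7, 11, 7, 7. Mean = 8.5.
Conditioning on L=-3 selects the 2 unit(s) with G ∈ {1, -1}. Their M values: 7, 7. Mean = 7.
Difference = 8.5 − 7 = 1.5.

1.5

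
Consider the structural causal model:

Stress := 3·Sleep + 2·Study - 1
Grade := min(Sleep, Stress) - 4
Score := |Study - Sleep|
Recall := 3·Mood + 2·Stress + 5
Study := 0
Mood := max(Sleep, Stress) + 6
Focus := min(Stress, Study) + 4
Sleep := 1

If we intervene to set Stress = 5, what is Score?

do(Stress=5) replaces the equation Stress := 3·Sleep + 2·Study - 1 with the constant Stress = 5.
Score is not downstream of the intervention, so its value is determined by the original equations.
Score = |Study - Sleep|  [with Study=0, Sleep=1]  = 1

1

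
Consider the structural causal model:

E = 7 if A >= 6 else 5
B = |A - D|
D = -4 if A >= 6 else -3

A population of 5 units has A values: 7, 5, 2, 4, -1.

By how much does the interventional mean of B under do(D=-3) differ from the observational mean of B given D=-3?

Under do(D=-3), D's equation is replaced by D=-3 for every unit. Per-unit B: 10, 8, 5, 7, 2. Mean = 6.4.
Observing D=-3 restricts to units where D's equation naturally yields -3: A ∈ {5, 2, 4, -1}. In that subpopulation B = 8, 5, 7, 2, mean 5.5.
Difference = 6.4 − 5.5 = 0.9.

0.9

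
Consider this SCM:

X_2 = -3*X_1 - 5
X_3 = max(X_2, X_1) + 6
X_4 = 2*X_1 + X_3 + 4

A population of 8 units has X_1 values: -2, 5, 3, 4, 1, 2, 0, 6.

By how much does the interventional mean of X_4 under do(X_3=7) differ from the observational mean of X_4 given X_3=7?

5.75

The intervention sets X_3=7 in all 8 units regardless of X_1. Recomputing X_4 per unit gives 7, 21, 17, 19, 13, 15, 11, 23; average 15.75.
Conditioning on X_3=7 selects the 2 unit(s) with X_1 ∈ {-2, 1}. Their X_4 values: 7, 13. Mean = 10.
Difference = 15.75 − 10 = 5.75.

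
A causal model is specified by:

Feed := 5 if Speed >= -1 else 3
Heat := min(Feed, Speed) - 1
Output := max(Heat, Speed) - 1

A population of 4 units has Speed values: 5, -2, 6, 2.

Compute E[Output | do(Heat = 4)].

3.75

Under do(Heat=4), Heat's equation is replaced by Heat=4 for every unit. Per-unit Output: 4, 3, 5, 3. Mean = 3.75.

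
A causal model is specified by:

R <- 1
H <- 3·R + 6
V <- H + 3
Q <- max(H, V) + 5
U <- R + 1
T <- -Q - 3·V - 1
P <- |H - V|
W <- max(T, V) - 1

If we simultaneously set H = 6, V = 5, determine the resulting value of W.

4

The joint intervention fixes H = 6, V = 5, removing each variable's own equation.
Q = max(H, V) + 5  [with H=6, V=5]  = 11
T = -Q - 3·V - 1  [with Q=11, V=5]  = -27
W = max(T, V) - 1  [with T=-27, V=5]  = 4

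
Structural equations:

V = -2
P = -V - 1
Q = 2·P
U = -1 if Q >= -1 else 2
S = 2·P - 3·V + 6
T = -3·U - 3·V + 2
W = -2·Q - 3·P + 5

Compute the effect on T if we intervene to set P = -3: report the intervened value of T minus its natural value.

-9

Under do(P=-3), the mechanism P = -V - 1 is discarded; P is fixed at -3.
Q = 2·P  [with P=-3]  = -6
U = -1 if Q >= -1 else 2  [with Q=-6]  = 2
T = -3·U - 3·V + 2  [with U=2, V=-2]  = 2
Without intervention: P = -V - 1  [with V=-2]  = 1; Q = 2·P  [with P=1]  = 2; U = -1 if Q >= -1 else 2  [with Q=2]  = -1; T = -3·U - 3·V + 2  [with U=-1, V=-2]  = 11.
Change = 2 − 11 = -9.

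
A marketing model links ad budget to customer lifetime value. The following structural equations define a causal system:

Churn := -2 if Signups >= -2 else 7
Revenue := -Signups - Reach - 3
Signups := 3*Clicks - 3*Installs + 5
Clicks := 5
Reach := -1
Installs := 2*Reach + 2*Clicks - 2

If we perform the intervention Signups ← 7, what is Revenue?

-9

Under do(Signups=7), the mechanism Signups := 3*Clicks - 3*Installs + 5 is discarded; Signups is fixed at 7.
Revenue = -Signups - Reach - 3  [with Signups=7, Reach=-1]  = -9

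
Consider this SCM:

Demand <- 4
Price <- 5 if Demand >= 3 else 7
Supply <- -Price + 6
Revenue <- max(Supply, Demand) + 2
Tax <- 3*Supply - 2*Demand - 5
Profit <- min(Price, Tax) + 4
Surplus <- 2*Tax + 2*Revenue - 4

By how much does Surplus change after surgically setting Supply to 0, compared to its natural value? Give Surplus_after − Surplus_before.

-6

The intervention breaks the incoming arrows to Supply: Supply <- -Price + 6 no longer applies, and Supply = 0.
Revenue = max(Supply, Demand) + 2  [with Supply=0, Demand=4]  = 6
Tax = 3*Supply - 2*Demand - 5  [with Supply=0, Demand=4]  = -13
Surplus = 2*Tax + 2*Revenue - 4  [with Tax=-13, Revenue=6]  = -18
Without intervention: Price = 5 if Demand >= 3 else 7  [with Demand=4]  = 5; Supply = -Price + 6  [with Price=5]  = 1; Revenue = max(Supply, Demand) + 2  [with Supply=1, Demand=4]  = 6; Tax = 3*Supply - 2*Demand - 5  [with Supply=1, Demand=4]  = -10; Surplus = 2*Tax + 2*Revenue - 4  [with Tax=-10, Revenue=6]  = -12.
Change = -18 − (-12) = -6.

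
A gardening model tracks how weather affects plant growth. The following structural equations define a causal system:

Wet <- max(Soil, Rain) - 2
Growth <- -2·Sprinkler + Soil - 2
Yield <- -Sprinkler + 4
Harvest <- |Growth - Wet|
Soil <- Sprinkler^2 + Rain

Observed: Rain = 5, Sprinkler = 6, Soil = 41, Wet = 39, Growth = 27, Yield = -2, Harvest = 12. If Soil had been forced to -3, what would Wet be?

The intervention breaks the incoming arrows to Soil: Soil <- Sprinkler^2 + Rain no longer applies, and Soil = -3.
Wet = max(Soil, Rain) - 2  [with Soil=-3, Rain=5]  = 3

3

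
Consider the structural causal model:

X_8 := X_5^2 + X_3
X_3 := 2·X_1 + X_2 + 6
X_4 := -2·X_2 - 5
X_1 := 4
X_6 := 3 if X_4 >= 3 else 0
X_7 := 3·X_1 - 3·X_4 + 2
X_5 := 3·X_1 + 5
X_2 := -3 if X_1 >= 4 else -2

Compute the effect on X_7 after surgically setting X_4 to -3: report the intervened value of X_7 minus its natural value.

The intervention breaks the incoming arrows to X_4: X_4 := -2·X_2 - 5 no longer applies, and X_4 = -3.
X_7 = 3·X_1 - 3·X_4 + 2  [with X_1=4, X_4=-3]  = 23
Without intervention: X_2 = -3 if X_1 >= 4 else -2  [with X_1=4]  = -3; X_4 = -2·X_2 - 5  [with X_2=-3]  = 1; X_7 = 3·X_1 - 3·X_4 + 2  [with X_1=4, X_4=1]  = 11.
Change = 23 − 11 = 12.

12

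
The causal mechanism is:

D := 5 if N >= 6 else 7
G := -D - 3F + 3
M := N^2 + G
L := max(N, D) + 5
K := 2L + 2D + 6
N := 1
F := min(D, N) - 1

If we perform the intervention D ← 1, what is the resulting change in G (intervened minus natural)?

6

do(D=1) replaces the equation D := 5 if N >= 6 else 7 with the constant D = 1.
F = min(D, N) - 1  [with D=1, N=1]  = 0
G = -D - 3F + 3  [with D=1, F=0]  = 2
Without intervention: D = 5 if N >= 6 else 7  [with N=1]  = 7; F = min(D, N) - 1  [with D=7, N=1]  = 0; G = -D - 3F + 3  [with D=7, F=0]  = -4.
Change = 2 − (-4) = 6.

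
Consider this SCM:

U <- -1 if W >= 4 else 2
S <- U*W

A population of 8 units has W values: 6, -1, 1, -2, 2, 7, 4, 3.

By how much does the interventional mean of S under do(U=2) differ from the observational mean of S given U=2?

Every unit gets U=2 under the intervention. S values become 12, -2, 2, -4, 4, 14, 8, 6; E[S|do(U=2)] = 5.
Observing U=2 restricts to units where U's equation naturally yields 2: W ∈ {-1, 1, -2, 2, 3}. In that subpopulation S = -2, 2, -4, 4, 6, mean 1.2.
Difference = 5 − 1.2 = 3.8.

3.8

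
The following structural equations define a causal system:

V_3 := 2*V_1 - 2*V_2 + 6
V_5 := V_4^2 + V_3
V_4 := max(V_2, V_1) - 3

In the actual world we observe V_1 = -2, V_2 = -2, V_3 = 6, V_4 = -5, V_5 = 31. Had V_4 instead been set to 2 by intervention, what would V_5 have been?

Intervening sets V_4 = 2 and removes its equation (V_4 := max(V_2, V_1) - 3).
V_3 = 2*V_1 - 2*V_2 + 6  [with V_1=-2, V_2=-2]  = 6
V_5 = V_4^2 + V_3  [with V_4=2, V_3=6]  = 10

10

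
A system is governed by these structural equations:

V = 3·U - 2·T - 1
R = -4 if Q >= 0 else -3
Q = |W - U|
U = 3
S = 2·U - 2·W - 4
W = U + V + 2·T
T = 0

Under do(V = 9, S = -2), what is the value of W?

12

Setting V = 9, S = -2 by intervention discards those variables' equations.
W = U + V + 2·T  [with U=3, V=9, T=0]  = 12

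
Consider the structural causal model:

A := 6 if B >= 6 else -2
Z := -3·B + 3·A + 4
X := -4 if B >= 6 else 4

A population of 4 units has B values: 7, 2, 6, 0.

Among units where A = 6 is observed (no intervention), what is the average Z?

2.5

E[Z|A=6] averages over only the 2 units with A=6 (B = 7, 6): Z = 1, 4, mean 2.5.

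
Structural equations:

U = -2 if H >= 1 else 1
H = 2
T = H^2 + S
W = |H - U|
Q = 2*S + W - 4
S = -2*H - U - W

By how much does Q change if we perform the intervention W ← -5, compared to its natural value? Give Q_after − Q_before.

9

do(W=-5) replaces the equation W = |H - U| with the constant W = -5.
U = -2 if H >= 1 else 1  [with H=2]  = -2
S = -2*H - U - W  [with H=2, U=-2, W=-5]  = 3
Q = 2*S + W - 4  [with S=3, W=-5]  = -3
Without intervention: U = -2 if H >= 1 else 1  [with H=2]  = -2; W = |H - U|  [with H=2, U=-2]  = 4; S = -2*H - U - W  [with H=2, U=-2, W=4]  = -6; Q = 2*S + W - 4  [with S=-6, W=4]  = -12.
Change = -3 − (-12) = 9.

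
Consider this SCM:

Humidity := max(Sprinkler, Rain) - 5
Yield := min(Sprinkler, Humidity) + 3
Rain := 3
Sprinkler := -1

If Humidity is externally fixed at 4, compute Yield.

2

The intervention breaks the incoming arrows to Humidity: Humidity := max(Sprinkler, Rain) - 5 no longer applies, and Humidity = 4.
Yield = min(Sprinkler, Humidity) + 3  [with Sprinkler=-1, Humidity=4]  = 2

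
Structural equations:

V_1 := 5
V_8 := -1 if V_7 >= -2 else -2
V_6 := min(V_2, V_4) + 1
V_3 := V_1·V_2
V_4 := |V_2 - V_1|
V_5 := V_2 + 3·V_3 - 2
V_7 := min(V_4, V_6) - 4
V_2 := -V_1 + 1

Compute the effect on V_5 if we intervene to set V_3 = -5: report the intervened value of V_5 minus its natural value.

do(V_3=-5) replaces the equation V_3 := V_1·V_2 with the constant V_3 = -5.
V_2 = -V_1 + 1  [with V_1=5]  = -4
V_5 = V_2 + 3·V_3 - 2  [with V_2=-4, V_3=-5]  = -21
Without intervention: V_2 = -V_1 + 1  [with V_1=5]  = -4; V_3 = V_1·V_2  [with V_1=5, V_2=-4]  = -20; V_5 = V_2 + 3·V_3 - 2  [with V_2=-4, V_3=-20]  = -66.
Change = -21 − (-66) = 45.

45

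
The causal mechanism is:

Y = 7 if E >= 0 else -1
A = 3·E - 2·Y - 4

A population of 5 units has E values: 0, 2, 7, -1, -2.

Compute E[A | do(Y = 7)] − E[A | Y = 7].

The intervention sets Y=7 in all 5 units regardless of E. Recomputing A per unit gives -18, -12, 3, -21, -24; average -14.4.
Observing Y=7 restricts to units where Y's equation naturally yields 7: E ∈ {0, 2, 7}. In that subpopulation A = -18, -12, 3, mean -9.
Difference = -14.4 − (-9) = -5.4.

-5.4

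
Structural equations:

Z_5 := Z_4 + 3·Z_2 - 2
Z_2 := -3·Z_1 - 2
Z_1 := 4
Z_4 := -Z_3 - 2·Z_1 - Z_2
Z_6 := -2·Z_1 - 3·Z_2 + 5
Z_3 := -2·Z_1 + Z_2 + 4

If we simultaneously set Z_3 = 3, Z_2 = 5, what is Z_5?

-3

Setting Z_3 = 3, Z_2 = 5 by intervention discards those variables' equations.
Z_4 = -Z_3 - 2·Z_1 - Z_2  [with Z_3=3, Z_1=4, Z_2=5]  = -16
Z_5 = Z_4 + 3·Z_2 - 2  [with Z_4=-16, Z_2=5]  = -3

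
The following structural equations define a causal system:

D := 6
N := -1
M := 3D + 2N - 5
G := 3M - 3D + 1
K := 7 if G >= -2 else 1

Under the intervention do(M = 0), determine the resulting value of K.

1

do(M=0) replaces the equation M := 3D + 2N - 5 with the constant M = 0.
G = 3M - 3D + 1  [with M=0, D=6]  = -17
K = 7 if G >= -2 else 1  [with G=-17]  = 1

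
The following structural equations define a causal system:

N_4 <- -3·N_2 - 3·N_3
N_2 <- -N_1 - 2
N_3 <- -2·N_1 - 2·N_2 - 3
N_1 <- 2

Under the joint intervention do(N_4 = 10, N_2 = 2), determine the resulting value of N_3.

Setting N_4 = 10, N_2 = 2 by intervention discards those variables' equations.
N_3 = -2·N_1 - 2·N_2 - 3  [with N_1=2, N_2=2]  = -11

-11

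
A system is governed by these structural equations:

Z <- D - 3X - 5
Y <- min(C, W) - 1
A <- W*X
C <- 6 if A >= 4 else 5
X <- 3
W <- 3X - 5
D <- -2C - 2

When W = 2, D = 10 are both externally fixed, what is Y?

1

Setting W = 2, D = 10 by intervention discards those variables' equations.
A = W*X  [with W=2, X=3]  = 6
C = 6 if A >= 4 else 5  [with A=6]  = 6
Y = min(C, W) - 1  [with C=6, W=2]  = 1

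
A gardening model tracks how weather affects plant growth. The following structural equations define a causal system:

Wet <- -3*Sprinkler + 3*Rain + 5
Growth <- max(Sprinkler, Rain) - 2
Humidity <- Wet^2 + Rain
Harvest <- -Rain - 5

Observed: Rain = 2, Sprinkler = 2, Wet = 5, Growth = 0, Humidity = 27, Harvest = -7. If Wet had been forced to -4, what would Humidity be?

18

do(Wet=-4) replaces the equation Wet <- -3*Sprinkler + 3*Rain + 5 with the constant Wet = -4.
Humidity = Wet^2 + Rain  [with Wet=-4, Rain=2]  = 18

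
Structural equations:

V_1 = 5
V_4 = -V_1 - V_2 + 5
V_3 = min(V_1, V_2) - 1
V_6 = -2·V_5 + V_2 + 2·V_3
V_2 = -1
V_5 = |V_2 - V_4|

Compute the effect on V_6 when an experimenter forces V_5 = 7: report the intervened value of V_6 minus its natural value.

The intervention breaks the incoming arrows to V_5: V_5 = |V_2 - V_4| no longer applies, and V_5 = 7.
V_3 = min(V_1, V_2) - 1  [with V_1=5, V_2=-1]  = -2
V_6 = -2·V_5 + V_2 + 2·V_3  [with V_5=7, V_2=-1, V_3=-2]  = -19
Without intervention: V_3 = min(V_1, V_2) - 1  [with V_1=5, V_2=-1]  = -2; V_4 = -V_1 - V_2 + 5  [with V_1=5, V_2=-1]  = 1; V_5 = |V_2 - V_4|  [with V_2=-1, V_4=1]  = 2; V_6 = -2·V_5 + V_2 + 2·V_3  [with V_5=2, V_2=-1, V_3=-2]  = -9.
Change = -19 − (-9) = -10.

-10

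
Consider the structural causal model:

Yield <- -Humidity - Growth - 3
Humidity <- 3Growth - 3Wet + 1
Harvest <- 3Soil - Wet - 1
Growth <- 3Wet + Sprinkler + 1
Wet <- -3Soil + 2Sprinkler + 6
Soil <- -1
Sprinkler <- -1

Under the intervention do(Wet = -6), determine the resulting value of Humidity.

-35

do(Wet=-6) replaces the equation Wet <- -3Soil + 2Sprinkler + 6 with the constant Wet = -6.
Growth = 3Wet + Sprinkler + 1  [with Wet=-6, Sprinkler=-1]  = -18
Humidity = 3Growth - 3Wet + 1  [with Growth=-18, Wet=-6]  = -35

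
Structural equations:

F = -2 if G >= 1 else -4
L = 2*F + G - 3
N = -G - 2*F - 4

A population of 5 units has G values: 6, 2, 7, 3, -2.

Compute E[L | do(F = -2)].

do(F=-2) breaks F's dependence on G. With F=-2 fixed, L across the units is -1, -5, 0, -4, -9, mean -3.8.

-3.8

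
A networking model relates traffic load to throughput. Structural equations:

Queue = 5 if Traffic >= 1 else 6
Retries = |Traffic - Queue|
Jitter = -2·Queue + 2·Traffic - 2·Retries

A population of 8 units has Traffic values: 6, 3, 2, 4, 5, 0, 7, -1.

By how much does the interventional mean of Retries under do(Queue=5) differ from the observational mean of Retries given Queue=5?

do(Queue=5) breaks Queue's dependence on Traffic. With Queue=5 fixed, Retries across the units is 1, 2, 3, 1, 0, 5, 2, 6, mean 2.5.
Observing Queue=5 restricts to units where Queue's equation naturally yields 5: Traffic ∈ {6, 3, 2, 4, 5, 7}. In that subpopulation Retries = 1, 2, 3, 1, 0, 2, mean 1.5.
Difference = 2.5 − 1.5 = 1.

1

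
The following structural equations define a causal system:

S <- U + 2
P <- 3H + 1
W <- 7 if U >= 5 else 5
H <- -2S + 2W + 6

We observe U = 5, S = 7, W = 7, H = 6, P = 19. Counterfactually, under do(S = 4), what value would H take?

12

Under do(S=4), the mechanism S <- U + 2 is discarded; S is fixed at 4.
W = 7 if U >= 5 else 5  [with U=5]  = 7
H = -2S + 2W + 6  [with S=4, W=7]  = 12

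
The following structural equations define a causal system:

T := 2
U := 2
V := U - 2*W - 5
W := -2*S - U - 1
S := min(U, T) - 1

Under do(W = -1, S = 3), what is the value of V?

The joint intervention fixes W = -1, S = 3, removing each variable's own equation.
V = U - 2*W - 5  [with U=2, W=-1]  = -1

-1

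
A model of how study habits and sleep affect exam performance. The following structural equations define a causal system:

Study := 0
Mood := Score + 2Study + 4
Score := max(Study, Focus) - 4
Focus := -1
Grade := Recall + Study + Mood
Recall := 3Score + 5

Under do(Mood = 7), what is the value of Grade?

Under do(Mood=7), the mechanism Mood := Score + 2Study + 4 is discarded; Mood is fixed at 7.
Score = max(Study, Focus) - 4  [with Study=0, Focus=-1]  = -4
Recall = 3Score + 5  [with Score=-4]  = -7
Grade = Recall + Study + Mood  [with Recall=-7, Study=0, Mood=7]  = 0

0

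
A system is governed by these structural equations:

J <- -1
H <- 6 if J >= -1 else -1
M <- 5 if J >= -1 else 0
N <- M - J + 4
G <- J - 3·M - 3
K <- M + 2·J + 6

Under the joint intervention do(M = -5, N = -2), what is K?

The joint intervention fixes M = -5, N = -2, removing each variable's own equation.
K = M + 2·J + 6  [with M=-5, J=-1]  = -1

-1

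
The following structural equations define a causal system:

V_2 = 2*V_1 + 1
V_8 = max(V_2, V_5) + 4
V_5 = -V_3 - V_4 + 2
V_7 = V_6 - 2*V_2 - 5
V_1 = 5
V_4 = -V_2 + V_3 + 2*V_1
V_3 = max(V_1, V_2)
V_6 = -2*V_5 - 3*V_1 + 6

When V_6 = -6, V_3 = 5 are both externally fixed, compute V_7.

Under do(V_6 = -6, V_3 = 5), each intervened variable's structural equation is replaced by its fixed value.
V_2 = 2*V_1 + 1  [with V_1=5]  = 11
V_7 = V_6 - 2*V_2 - 5  [with V_6=-6, V_2=11]  = -33

-33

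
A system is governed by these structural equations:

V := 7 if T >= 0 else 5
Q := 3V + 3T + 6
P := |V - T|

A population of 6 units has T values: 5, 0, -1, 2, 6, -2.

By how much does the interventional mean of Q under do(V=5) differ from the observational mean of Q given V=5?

9.5

Every unit gets V=5 under the intervention. Q values become 36, 21, 18, 27, 39, 15; E[Q|do(V=5)] = 26.
Observing V=5 restricts to units where V's equation naturally yields 5: T ∈ {-1, -2}. In that subpopulation Q = 18, 15, mean 16.5.
Difference = 26 − 16.5 = 9.5.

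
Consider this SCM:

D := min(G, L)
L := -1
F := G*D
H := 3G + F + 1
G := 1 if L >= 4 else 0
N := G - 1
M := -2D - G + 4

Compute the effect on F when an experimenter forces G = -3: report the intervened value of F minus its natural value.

9

Under do(G=-3), the mechanism G := 1 if L >= 4 else 0 is discarded; G is fixed at -3.
D = min(G, L)  [with G=-3, L=-1]  = -3
F = G*D  [with G=-3, D=-3]  = 9
Without intervention: G = 1 if L >= 4 else 0  [with L=-1]  = 0; D = min(G, L)  [with G=0, L=-1]  = -1; F = G*D  [with G=0, D=-1]  = 0.
Change = 9 − 0 = 9.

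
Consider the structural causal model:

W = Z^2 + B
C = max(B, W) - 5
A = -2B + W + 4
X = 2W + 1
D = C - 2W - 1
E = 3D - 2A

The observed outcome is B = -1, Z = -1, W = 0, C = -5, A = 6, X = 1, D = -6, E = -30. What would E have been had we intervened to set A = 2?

do(A=2) replaces the equation A = -2B + W + 4 with the constant A = 2.
W = Z^2 + B  [with Z=-1, B=-1]  = 0
C = max(B, W) - 5  [with B=-1, W=0]  = -5
D = C - 2W - 1  [with C=-5, W=0]  = -6
E = 3D - 2A  [with D=-6, A=2]  = -22

-22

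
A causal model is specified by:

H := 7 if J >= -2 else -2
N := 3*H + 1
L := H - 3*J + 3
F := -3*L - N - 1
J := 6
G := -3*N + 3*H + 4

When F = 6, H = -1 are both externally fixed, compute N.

-2

Setting F = 6, H = -1 by intervention discards those variables' equations.
N = 3*H + 1  [with H=-1]  = -2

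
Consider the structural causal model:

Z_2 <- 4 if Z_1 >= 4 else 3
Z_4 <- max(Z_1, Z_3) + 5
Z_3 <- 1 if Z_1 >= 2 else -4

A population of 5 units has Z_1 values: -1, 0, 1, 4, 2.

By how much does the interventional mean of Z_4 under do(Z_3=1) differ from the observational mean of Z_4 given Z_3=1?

Under do(Z_3=1), Z_3's equation is replaced by Z_3=1 for every unit. Per-unit Z_4: 6, 6, 6, 9, 7. Mean = 6.8.
Conditioning on Z_3=1 selects the 2 unit(s) with Z_1 ∈ {4, 2}. Their Z_4 values: 9, 7. Mean = 8.
Difference = 6.8 − 8 = -1.2.

-1.2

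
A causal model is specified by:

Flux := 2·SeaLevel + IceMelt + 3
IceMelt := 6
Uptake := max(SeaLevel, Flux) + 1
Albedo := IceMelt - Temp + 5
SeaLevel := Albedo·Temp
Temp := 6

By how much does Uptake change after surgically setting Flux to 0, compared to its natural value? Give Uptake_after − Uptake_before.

The intervention breaks the incoming arrows to Flux: Flux := 2·SeaLevel + IceMelt + 3 no longer applies, and Flux = 0.
Albedo = IceMelt - Temp + 5  [with IceMelt=6, Temp=6]  = 5
SeaLevel = Albedo·Temp  [with Albedo=5, Temp=6]  = 30
Uptake = max(SeaLevel, Flux) + 1  [with SeaLevel=30, Flux=0]  = 31
Without intervention: Albedo = IceMelt - Temp + 5  [with IceMelt=6, Temp=6]  = 5; SeaLevel = Albedo·Temp  [with Albedo=5, Temp=6]  = 30; Flux = 2·SeaLevel + IceMelt + 3  [with SeaLevel=30, IceMelt=6]  = 69; Uptake = max(SeaLevel, Flux) + 1  [with SeaLevel=30, Flux=69]  = 70.
Change = 31 − 70 = -39.

-39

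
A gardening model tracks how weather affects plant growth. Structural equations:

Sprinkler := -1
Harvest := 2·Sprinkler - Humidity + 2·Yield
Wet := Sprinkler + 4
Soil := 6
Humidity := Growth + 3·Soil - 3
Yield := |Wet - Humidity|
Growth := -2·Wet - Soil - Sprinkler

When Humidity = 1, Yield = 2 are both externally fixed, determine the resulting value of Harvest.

Under do(Humidity = 1, Yield = 2), each intervened variable's structural equation is replaced by its fixed value.
Harvest = 2·Sprinkler - Humidity + 2·Yield  [with Sprinkler=-1, Humidity=1, Yield=2]  = 1

1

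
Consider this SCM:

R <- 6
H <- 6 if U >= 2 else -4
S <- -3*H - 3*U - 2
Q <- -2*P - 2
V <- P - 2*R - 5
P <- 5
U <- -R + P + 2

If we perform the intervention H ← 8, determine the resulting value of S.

Intervening sets H = 8 and removes its equation (H <- 6 if U >= 2 else -4).
U = -R + P + 2  [with R=6, P=5]  = 1
S = -3*H - 3*U - 2  [with H=8, U=1]  = -29

-29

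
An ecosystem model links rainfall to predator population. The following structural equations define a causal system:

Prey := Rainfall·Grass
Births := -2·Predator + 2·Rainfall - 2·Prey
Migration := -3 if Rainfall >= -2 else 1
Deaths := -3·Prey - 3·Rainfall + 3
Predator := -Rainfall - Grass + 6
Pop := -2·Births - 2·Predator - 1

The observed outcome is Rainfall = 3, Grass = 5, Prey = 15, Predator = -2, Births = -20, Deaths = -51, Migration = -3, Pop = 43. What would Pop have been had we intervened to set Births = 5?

do(Births=5) replaces the equation Births := -2·Predator + 2·Rainfall - 2·Prey with the constant Births = 5.
Predator = -Rainfall - Grass + 6  [with Rainfall=3, Grass=5]  = -2
Pop = -2·Births - 2·Predator - 1  [with Births=5, Predator=-2]  = -7

-7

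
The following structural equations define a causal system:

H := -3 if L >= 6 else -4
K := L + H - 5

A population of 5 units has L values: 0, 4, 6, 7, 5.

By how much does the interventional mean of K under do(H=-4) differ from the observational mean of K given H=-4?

1.4

The intervention sets H=-4 in all 5 units regardless of L. Recomputing K per unit gives -9, -5, -3, -2, -4; average -4.6.
E[K|H=-4] averages over only the 3 units with H=-4 (L = 0, 4, 5): K = -9, -5, -4, mean -6.
Difference = -4.6 − (-6) = 1.4.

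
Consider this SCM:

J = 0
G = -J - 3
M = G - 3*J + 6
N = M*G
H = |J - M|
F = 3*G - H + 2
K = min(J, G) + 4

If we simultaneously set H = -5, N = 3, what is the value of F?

Setting H = -5, N = 3 by intervention discards those variables' equations.
G = -J - 3  [with J=0]  = -3
F = 3*G - H + 2  [with G=-3, H=-5]  = -2

-2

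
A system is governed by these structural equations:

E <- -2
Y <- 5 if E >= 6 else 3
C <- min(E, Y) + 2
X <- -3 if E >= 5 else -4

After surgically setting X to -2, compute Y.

Under do(X=-2), the mechanism X <- -3 if E >= 5 else -4 is discarded; X is fixed at -2.
Since Y is not a descendant of the intervened variable, it is unaffected.
Y = 5 if E >= 6 else 3  [with E=-2]  = 3

3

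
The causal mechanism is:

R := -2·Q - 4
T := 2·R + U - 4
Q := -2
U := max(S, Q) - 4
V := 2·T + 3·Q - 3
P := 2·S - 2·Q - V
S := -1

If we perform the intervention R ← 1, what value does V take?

Under do(R=1), the mechanism R := -2·Q - 4 is discarded; R is fixed at 1.
U = max(S, Q) - 4  [with S=-1, Q=-2]  = -5
T = 2·R + U - 4  [with R=1, U=-5]  = -7
V = 2·T + 3·Q - 3  [with T=-7, Q=-2]  = -23

-23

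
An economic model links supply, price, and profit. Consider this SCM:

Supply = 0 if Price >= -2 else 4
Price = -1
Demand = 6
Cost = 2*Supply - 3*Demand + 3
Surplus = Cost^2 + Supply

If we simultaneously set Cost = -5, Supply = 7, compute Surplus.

The joint intervention fixes Cost = -5, Supply = 7, removing each variable's own equation.
Surplus = Cost^2 + Supply  [with Cost=-5, Supply=7]  = 32

32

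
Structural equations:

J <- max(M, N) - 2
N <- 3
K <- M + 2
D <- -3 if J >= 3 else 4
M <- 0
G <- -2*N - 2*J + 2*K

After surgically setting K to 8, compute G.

8

do(K=8) replaces the equation K <- M + 2 with the constant K = 8.
J = max(M, N) - 2  [with M=0, N=3]  = 1
G = -2*N - 2*J + 2*K  [with N=3, J=1, K=8]  = 8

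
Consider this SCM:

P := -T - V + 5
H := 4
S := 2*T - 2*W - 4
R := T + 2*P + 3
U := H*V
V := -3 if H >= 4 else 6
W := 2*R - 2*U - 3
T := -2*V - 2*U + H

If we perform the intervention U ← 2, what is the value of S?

The intervention breaks the incoming arrows to U: U := H*V no longer applies, and U = 2.
V = -3 if H >= 4 else 6  [with H=4]  = -3
T = -2*V - 2*U + H  [with V=-3, U=2, H=4]  = 6
P = -T - V + 5  [with T=6, V=-3]  = 2
R = T + 2*P + 3  [with T=6, P=2]  = 13
W = 2*R - 2*U - 3  [with R=13, U=2]  = 19
S = 2*T - 2*W - 4  [with T=6, W=19]  = -30

-30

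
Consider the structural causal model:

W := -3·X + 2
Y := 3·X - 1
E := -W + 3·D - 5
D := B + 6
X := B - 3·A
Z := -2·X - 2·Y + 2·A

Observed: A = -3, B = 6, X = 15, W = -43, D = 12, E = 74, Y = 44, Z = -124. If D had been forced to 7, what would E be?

The intervention breaks the incoming arrows to D: D := B + 6 no longer applies, and D = 7.
X = B - 3·A  [with B=6, A=-3]  = 15
W = -3·X + 2  [with X=15]  = -43
E = -W + 3·D - 5  [with W=-43, D=7]  = 59

59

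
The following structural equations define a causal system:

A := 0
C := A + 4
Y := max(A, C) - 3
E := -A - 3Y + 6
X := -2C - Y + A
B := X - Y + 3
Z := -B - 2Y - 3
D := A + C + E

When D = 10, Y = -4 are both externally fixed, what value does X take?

The joint intervention fixes D = 10, Y = -4, removing each variable's own equation.
C = A + 4  [with A=0]  = 4
X = -2C - Y + A  [with C=4, Y=-4, A=0]  = -4

-4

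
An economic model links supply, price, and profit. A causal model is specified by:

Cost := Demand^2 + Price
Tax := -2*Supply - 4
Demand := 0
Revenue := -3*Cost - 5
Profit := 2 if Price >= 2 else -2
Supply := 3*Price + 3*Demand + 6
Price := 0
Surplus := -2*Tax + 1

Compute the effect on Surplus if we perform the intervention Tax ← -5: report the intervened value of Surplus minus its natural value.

-22

Intervening sets Tax = -5 and removes its equation (Tax := -2*Supply - 4).
Surplus = -2*Tax + 1  [with Tax=-5]  = 11
Without intervention: Supply = 3*Price + 3*Demand + 6  [with Price=0, Demand=0]  = 6; Tax = -2*Supply - 4  [with Supply=6]  = -16; Surplus = -2*Tax + 1  [with Tax=-16]  = 33.
Change = 11 − 33 = -22.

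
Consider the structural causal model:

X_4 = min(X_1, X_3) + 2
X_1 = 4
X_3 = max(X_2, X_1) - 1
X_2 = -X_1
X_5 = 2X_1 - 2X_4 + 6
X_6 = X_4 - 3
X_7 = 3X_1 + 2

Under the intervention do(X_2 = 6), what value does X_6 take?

Under do(X_2=6), the mechanism X_2 = -X_1 is discarded; X_2 is fixed at 6.
X_3 = max(X_2, X_1) - 1  [with X_2=6, X_1=4]  = 5
X_4 = min(X_1, X_3) + 2  [with X_1=4, X_3=5]  = 6
X_6 = X_4 - 3  [with X_4=6]  = 3

3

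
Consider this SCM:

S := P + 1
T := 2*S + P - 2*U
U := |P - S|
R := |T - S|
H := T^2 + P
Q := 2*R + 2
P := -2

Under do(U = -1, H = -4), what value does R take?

1

Setting U = -1, H = -4 by intervention discards those variables' equations.
S = P + 1  [with P=-2]  = -1
T = 2*S + P - 2*U  [with S=-1, P=-2, U=-1]  = -2
R = |T - S|  [with T=-2, S=-1]  = 1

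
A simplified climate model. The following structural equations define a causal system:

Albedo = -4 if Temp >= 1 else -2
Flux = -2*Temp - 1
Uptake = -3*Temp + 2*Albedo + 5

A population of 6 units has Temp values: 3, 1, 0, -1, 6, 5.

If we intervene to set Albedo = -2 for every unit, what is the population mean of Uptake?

-6

Every unit gets Albedo=-2 under the intervention. Uptake values become -8, -2, 1, 4, -17, -14; E[Uptake|do(Albedo=-2)] = -6.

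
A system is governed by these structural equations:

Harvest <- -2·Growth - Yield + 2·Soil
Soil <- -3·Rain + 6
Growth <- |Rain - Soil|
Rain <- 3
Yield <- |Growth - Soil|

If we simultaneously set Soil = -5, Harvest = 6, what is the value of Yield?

13

The joint intervention fixes Soil = -5, Harvest = 6, removing each variable's own equation.
Growth = |Rain - Soil|  [with Rain=3, Soil=-5]  = 8
Yield = |Growth - Soil|  [with Growth=8, Soil=-5]  = 13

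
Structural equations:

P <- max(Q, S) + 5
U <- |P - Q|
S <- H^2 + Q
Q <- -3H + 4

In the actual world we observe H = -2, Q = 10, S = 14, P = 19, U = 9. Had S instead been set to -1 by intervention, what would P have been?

15

The intervention breaks the incoming arrows to S: S <- H^2 + Q no longer applies, and S = -1.
Q = -3H + 4  [with H=-2]  = 10
P = max(Q, S) + 5  [with Q=10, S=-1]  = 15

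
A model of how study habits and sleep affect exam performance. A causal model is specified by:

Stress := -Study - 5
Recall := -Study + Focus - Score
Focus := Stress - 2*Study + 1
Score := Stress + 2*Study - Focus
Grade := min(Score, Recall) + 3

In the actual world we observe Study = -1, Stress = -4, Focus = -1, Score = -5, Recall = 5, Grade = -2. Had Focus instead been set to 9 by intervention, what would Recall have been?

do(Focus=9) replaces the equation Focus := Stress - 2*Study + 1 with the constant Focus = 9.
Stress = -Study - 5  [with Study=-1]  = -4
Score = Stress + 2*Study - Focus  [with Stress=-4, Study=-1, Focus=9]  = -15
Recall = -Study + Focus - Score  [with Study=-1, Focus=9, Score=-15]  = 25

25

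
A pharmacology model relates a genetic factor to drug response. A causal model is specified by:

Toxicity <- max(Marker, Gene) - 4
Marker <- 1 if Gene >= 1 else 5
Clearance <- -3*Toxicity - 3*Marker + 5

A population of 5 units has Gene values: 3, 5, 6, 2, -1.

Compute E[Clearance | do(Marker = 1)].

3.8

Every unit gets Marker=1 under the intervention. Clearance values become 5, -1, -4, 8, 11; E[Clearance|do(Marker=1)] = 3.8.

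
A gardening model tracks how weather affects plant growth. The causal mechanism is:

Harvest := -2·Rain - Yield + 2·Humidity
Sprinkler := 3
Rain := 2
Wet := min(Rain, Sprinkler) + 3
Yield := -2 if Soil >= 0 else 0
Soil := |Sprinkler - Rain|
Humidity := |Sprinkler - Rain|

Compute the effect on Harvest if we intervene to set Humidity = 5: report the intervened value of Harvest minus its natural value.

Under do(Humidity=5), the mechanism Humidity := |Sprinkler - Rain| is discarded; Humidity is fixed at 5.
Soil = |Sprinkler - Rain|  [with Sprinkler=3, Rain=2]  = 1
Yield = -2 if Soil >= 0 else 0  [with Soil=1]  = -2
Harvest = -2·Rain - Yield + 2·Humidity  [with Rain=2, Yield=-2, Humidity=5]  = 8
Without intervention: Soil = |Sprinkler - Rain|  [with Sprinkler=3, Rain=2]  = 1; Humidity = |Sprinkler - Rain|  [with Sprinkler=3, Rain=2]  = 1; Yield = -2 if Soil >= 0 else 0  [with Soil=1]  = -2; Harvest = -2·Rain - Yield + 2·Humidity  [with Rain=2, Yield=-2, Humidity=1]  = 0.
Change = 8 − 0 = 8.

8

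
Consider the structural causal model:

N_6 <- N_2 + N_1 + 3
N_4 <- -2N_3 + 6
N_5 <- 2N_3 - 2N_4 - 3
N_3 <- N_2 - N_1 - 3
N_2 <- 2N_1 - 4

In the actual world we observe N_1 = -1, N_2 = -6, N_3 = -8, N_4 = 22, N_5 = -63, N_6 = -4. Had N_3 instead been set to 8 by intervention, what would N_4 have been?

The intervention breaks the incoming arrows to N_3: N_3 <- N_2 - N_1 - 3 no longer applies, and N_3 = 8.
N_4 = -2N_3 + 6  [with N_3=8]  = -10

-10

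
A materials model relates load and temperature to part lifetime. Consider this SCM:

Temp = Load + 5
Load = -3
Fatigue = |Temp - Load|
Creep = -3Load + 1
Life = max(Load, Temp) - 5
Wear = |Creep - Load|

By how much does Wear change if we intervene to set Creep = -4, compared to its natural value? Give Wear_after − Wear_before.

-12

The intervention breaks the incoming arrows to Creep: Creep = -3Load + 1 no longer applies, and Creep = -4.
Wear = |Creep - Load|  [with Creep=-4, Load=-3]  = 1
Without intervention: Creep = -3Load + 1  [with Load=-3]  = 10; Wear = |Creep - Load|  [with Creep=10, Load=-3]  = 13.
Change = 1 − 13 = -12.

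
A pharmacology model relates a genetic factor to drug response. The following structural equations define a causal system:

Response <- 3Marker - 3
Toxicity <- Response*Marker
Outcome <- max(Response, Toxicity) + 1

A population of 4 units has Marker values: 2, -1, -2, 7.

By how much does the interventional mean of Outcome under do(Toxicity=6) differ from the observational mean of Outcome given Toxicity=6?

Under do(Toxicity=6), Toxicity's equation is replaced by Toxicity=6 for every unit. Per-unit Outcome: 7, 7, 7, 19. Mean = 10.
Conditioning on Toxicity=6 selects the 2 unit(s) with Marker ∈ {2, -1}. Their Outcome values: 7, 7. Mean = 7.
Difference = 10 − 7 = 3.

3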